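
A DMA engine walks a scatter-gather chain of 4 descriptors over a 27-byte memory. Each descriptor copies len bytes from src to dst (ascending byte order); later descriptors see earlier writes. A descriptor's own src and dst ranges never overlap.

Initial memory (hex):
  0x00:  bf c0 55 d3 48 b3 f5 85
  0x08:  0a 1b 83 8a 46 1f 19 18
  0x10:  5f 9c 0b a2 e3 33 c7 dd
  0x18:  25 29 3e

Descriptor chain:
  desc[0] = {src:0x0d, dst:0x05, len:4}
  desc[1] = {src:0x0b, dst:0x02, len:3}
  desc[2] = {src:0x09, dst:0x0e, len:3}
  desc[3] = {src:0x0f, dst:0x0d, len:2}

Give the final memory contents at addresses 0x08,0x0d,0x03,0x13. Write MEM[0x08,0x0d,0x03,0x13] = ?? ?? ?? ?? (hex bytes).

MEM[0x08,0x0d,0x03,0x13] = 5f 83 46 a2

#0 dst[0x05+4] := {0x1f,0x19,0x18,0x5f}
#1 dst[0x02+3] := {0x8a,0x46,0x1f}
#2 dst[0x0e+3] := {0x1b,0x83,0x8a}
#3 dst[0x0d+2] := {0x83,0x8a}
query mem[0x08]=0x5f, mem[0x0d]=0x83, mem[0x03]=0x46, mem[0x13]=0xa2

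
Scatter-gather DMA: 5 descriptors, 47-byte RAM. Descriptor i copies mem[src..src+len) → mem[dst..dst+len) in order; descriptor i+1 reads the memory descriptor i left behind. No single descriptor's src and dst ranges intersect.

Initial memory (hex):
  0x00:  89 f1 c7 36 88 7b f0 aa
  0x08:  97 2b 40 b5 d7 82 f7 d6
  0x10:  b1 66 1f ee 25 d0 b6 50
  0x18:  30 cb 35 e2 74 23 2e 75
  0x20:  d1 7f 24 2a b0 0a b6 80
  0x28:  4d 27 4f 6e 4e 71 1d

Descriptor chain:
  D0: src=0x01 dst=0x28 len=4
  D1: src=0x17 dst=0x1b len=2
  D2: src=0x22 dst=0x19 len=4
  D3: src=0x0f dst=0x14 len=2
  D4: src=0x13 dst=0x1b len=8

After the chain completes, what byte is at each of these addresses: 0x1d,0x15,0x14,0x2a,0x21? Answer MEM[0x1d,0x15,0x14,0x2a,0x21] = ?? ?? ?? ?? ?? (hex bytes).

[0] 0x01->0x28 len=4 : f1 c7 36 88
[1] 0x17->0x1b len=2 : 50 30
[2] 0x22->0x19 len=4 : 24 2a b0 0a
[3] 0x0f->0x14 len=2 : d6 b1
[4] 0x13->0x1b len=8 : ee d6 b1 b6 50 30 24 2a
query mem[0x1d]=0xb1, mem[0x15]=0xb1, mem[0x14]=0xd6, mem[0x2a]=0x36, mem[0x21]=0x24

MEM[0x1d,0x15,0x14,0x2a,0x21] = b1 b1 d6 36 24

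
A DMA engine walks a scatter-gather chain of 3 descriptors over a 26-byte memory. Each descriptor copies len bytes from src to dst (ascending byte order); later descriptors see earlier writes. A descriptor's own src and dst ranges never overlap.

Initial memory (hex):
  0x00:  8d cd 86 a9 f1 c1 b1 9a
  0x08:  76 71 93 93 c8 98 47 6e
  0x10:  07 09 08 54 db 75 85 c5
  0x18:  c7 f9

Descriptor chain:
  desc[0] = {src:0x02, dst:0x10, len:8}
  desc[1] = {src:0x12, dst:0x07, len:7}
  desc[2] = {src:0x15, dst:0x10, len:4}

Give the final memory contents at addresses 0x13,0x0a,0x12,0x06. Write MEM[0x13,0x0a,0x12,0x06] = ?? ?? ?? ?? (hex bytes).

[0] 0x02->0x10 len=8 : 86 a9 f1 c1 b1 9a 76 71
[1] 0x12->0x07 len=7 : f1 c1 b1 9a 76 71 c7
[2] 0x15->0x10 len=4 : 9a 76 71 c7
query mem[0x13]=0xc7, mem[0x0a]=0x9a, mem[0x12]=0x71, mem[0x06]=0xb1

MEM[0x13,0x0a,0x12,0x06] = c7 9a 71 b1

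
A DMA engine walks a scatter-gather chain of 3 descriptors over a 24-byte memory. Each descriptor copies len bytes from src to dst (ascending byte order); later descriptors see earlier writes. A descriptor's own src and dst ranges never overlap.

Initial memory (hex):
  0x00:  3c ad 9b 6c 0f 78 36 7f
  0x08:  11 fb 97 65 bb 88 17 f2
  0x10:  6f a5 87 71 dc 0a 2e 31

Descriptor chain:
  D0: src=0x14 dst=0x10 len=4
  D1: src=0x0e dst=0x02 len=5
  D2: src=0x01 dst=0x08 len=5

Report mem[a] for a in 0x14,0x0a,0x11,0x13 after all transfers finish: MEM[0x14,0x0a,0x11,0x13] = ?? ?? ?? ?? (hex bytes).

MEM[0x14,0x0a,0x11,0x13] = dc f2 0a 31

  after D0: wrote 4B at 0x10 = dc0a2e31
  after D1: wrote 5B at 0x02 = 17f2dc0a2e
  after D2: wrote 5B at 0x08 = ad17f2dc0a
query mem[0x14]=0xdc, mem[0x0a]=0xf2, mem[0x11]=0x0a, mem[0x13]=0x31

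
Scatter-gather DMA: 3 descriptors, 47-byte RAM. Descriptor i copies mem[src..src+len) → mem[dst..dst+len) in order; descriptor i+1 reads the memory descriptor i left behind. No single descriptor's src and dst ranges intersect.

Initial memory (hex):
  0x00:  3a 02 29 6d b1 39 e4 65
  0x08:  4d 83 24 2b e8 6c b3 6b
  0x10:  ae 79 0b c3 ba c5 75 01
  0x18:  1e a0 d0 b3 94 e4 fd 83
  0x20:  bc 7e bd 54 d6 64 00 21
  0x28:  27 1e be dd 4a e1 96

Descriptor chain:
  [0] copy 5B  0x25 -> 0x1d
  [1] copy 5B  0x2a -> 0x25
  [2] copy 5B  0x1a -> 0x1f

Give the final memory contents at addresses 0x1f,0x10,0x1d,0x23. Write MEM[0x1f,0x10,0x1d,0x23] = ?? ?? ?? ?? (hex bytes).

MEM[0x1f,0x10,0x1d,0x23] = d0 ae 64 00

[0] 0x25->0x1d len=5 : 64 00 21 27 1e
[1] 0x2a->0x25 len=5 : be dd 4a e1 96
[2] 0x1a->0x1f len=5 : d0 b3 94 64 00
query mem[0x1f]=0xd0, mem[0x10]=0xae, mem[0x1d]=0x64, mem[0x23]=0x00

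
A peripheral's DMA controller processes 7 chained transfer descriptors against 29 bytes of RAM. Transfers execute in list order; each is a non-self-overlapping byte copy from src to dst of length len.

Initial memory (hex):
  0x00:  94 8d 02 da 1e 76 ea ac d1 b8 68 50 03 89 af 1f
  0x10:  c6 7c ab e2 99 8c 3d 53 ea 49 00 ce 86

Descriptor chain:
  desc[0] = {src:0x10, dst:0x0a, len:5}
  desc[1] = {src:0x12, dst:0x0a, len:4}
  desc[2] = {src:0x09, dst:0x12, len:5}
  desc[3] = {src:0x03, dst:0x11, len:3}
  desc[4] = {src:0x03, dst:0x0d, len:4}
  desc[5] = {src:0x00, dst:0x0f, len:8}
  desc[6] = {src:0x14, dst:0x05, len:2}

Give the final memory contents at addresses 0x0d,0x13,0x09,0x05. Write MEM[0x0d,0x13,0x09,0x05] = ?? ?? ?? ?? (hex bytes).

MEM[0x0d,0x13,0x09,0x05] = da 1e b8 76

#0 dst[0x0a+5] := {0xc6,0x7c,0xab,0xe2,0x99}
#1 dst[0x0a+4] := {0xab,0xe2,0x99,0x8c}
#2 dst[0x12+5] := {0xb8,0xab,0xe2,0x99,0x8c}
#3 dst[0x11+3] := {0xda,0x1e,0x76}
#4 dst[0x0d+4] := {0xda,0x1e,0x76,0xea}
#5 dst[0x0f+8] := {0x94,0x8d,0x02,0xda,0x1e,0x76,0xea,0xac}
#6 dst[0x05+2] := {0x76,0xea}
query mem[0x0d]=0xda, mem[0x13]=0x1e, mem[0x09]=0xb8, mem[0x05]=0x76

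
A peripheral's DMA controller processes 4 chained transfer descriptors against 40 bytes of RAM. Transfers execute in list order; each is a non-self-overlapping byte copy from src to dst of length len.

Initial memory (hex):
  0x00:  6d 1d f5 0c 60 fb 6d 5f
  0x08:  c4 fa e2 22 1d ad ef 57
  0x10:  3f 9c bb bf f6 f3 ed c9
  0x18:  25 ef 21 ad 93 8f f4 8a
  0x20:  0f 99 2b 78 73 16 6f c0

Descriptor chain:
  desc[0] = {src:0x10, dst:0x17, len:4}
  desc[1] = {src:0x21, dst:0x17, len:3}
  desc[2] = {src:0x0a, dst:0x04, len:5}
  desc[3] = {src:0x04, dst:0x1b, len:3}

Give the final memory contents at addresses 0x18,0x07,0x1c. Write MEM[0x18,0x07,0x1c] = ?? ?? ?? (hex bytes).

MEM[0x18,0x07,0x1c] = 2b ad 22

#0 dst[0x17+4] := {0x3f,0x9c,0xbb,0xbf}
#1 dst[0x17+3] := {0x99,0x2b,0x78}
#2 dst[0x04+5] := {0xe2,0x22,0x1d,0xad,0xef}
#3 dst[0x1b+3] := {0xe2,0x22,0x1d}
query mem[0x18]=0x2b, mem[0x07]=0xad, mem[0x1c]=0x22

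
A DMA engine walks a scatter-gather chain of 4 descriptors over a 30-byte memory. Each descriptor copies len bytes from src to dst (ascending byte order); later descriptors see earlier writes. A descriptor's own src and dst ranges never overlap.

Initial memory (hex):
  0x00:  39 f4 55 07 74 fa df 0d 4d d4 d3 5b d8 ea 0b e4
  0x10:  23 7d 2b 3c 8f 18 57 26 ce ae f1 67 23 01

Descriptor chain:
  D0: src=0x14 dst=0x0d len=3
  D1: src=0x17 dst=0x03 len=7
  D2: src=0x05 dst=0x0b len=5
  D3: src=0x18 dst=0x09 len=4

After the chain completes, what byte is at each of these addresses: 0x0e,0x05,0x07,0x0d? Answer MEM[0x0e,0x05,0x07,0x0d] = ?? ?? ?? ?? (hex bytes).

  after D0: wrote 3B at 0x0d = 8f1857
  after D1: wrote 7B at 0x03 = 26ceaef1672301
  after D2: wrote 5B at 0x0b = aef1672301
  after D3: wrote 4B at 0x09 = ceaef167
query mem[0x0e]=0x23, mem[0x05]=0xae, mem[0x07]=0x67, mem[0x0d]=0x67

MEM[0x0e,0x05,0x07,0x0d] = 23 ae 67 67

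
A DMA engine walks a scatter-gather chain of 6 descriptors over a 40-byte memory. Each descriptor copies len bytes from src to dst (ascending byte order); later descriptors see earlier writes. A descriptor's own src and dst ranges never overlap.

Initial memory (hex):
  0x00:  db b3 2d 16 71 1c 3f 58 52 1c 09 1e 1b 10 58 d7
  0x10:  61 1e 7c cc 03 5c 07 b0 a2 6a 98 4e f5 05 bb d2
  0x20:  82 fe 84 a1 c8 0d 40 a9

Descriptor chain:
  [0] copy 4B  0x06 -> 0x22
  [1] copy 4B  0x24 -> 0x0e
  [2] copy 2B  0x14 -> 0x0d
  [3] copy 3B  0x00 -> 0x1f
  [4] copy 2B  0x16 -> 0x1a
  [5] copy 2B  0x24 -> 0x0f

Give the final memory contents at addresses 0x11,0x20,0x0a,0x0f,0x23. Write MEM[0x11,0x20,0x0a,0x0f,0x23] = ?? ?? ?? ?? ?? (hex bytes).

MEM[0x11,0x20,0x0a,0x0f,0x23] = a9 b3 09 52 58

  after D0: wrote 4B at 0x22 = 3f58521c
  after D1: wrote 4B at 0x0e = 521c40a9
  after D2: wrote 2B at 0x0d = 035c
  after D3: wrote 3B at 0x1f = dbb32d
  after D4: wrote 2B at 0x1a = 07b0
  after D5: wrote 2B at 0x0f = 521c
query mem[0x11]=0xa9, mem[0x20]=0xb3, mem[0x0a]=0x09, mem[0x0f]=0x52, mem[0x23]=0x58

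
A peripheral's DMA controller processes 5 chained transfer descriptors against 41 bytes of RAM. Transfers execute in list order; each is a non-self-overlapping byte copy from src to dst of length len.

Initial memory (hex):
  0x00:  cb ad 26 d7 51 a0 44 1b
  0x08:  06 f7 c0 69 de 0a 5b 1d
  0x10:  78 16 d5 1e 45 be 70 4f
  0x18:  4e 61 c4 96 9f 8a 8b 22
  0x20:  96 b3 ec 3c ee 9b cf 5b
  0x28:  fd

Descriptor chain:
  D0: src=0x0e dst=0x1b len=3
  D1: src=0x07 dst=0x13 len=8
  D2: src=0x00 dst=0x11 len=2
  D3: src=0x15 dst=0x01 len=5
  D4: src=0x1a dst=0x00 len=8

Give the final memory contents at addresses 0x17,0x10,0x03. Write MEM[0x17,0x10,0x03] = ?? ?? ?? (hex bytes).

D0: mem[0x1b..0x1d] <- [5b 1d 78]
D1: mem[0x13..0x1a] <- [1b 06 f7 c0 69 de 0a 5b]
D2: mem[0x11..0x12] <- [cb ad]
D3: mem[0x01..0x05] <- [f7 c0 69 de 0a]
D4: mem[0x00..0x07] <- [5b 5b 1d 78 8b 22 96 b3]
query mem[0x17]=0x69, mem[0x10]=0x78, mem[0x03]=0x78

MEM[0x17,0x10,0x03] = 69 78 78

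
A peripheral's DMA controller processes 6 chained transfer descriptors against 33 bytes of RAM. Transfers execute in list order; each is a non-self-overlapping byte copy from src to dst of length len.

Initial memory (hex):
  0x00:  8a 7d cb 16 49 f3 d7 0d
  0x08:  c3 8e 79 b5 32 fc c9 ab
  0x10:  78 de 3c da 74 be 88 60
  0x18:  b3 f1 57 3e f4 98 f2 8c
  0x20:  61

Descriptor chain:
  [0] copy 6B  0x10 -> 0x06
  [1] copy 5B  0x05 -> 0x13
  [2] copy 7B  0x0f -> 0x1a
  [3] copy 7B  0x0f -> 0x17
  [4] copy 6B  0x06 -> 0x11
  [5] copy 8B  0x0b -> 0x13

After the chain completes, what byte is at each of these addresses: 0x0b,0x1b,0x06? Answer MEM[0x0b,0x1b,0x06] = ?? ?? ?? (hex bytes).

MEM[0x0b,0x1b,0x06] = be f3 78

[0] 0x10->0x06 len=6 : 78 de 3c da 74 be
[1] 0x05->0x13 len=5 : f3 78 de 3c da
[2] 0x0f->0x1a len=7 : ab 78 de 3c f3 78 de
[3] 0x0f->0x17 len=7 : ab 78 de 3c f3 78 de
[4] 0x06->0x11 len=6 : 78 de 3c da 74 be
[5] 0x0b->0x13 len=8 : be 32 fc c9 ab 78 78 de
query mem[0x0b]=0xbe, mem[0x1b]=0xf3, mem[0x06]=0x78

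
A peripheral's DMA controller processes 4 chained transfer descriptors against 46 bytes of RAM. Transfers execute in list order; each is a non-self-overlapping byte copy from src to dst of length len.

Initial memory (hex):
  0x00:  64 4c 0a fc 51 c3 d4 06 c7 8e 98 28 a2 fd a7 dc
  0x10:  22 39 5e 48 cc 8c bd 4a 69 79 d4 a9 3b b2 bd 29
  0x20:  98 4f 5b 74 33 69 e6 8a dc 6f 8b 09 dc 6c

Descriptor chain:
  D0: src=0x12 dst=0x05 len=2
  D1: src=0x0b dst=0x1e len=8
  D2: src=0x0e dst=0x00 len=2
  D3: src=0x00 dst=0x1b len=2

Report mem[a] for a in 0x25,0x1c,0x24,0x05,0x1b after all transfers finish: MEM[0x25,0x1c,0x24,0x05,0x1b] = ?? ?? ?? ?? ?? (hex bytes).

MEM[0x25,0x1c,0x24,0x05,0x1b] = 5e dc 39 5e a7

#0 dst[0x05+2] := {0x5e,0x48}
#1 dst[0x1e+8] := {0x28,0xa2,0xfd,0xa7,0xdc,0x22,0x39,0x5e}
#2 dst[0x00+2] := {0xa7,0xdc}
#3 dst[0x1b+2] := {0xa7,0xdc}
query mem[0x25]=0x5e, mem[0x1c]=0xdc, mem[0x24]=0x39, mem[0x05]=0x5e, mem[0x1b]=0xa7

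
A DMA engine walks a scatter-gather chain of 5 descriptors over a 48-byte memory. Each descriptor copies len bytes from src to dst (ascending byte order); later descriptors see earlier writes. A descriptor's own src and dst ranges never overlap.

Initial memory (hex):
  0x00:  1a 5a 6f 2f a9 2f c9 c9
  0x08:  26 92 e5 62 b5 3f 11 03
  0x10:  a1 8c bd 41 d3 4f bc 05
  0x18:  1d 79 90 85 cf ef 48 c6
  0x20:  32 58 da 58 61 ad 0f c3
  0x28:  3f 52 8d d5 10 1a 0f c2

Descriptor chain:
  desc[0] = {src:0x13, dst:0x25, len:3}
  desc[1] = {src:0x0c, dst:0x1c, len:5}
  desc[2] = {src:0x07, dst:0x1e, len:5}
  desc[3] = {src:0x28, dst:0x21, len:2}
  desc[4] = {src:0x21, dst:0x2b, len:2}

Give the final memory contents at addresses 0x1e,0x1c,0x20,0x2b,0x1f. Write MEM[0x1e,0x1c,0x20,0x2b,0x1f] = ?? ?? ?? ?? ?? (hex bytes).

MEM[0x1e,0x1c,0x20,0x2b,0x1f] = c9 b5 92 3f 26

#0 dst[0x25+3] := {0x41,0xd3,0x4f}
#1 dst[0x1c+5] := {0xb5,0x3f,0x11,0x03,0xa1}
#2 dst[0x1e+5] := {0xc9,0x26,0x92,0xe5,0x62}
#3 dst[0x21+2] := {0x3f,0x52}
#4 dst[0x2b+2] := {0x3f,0x52}
query mem[0x1e]=0xc9, mem[0x1c]=0xb5, mem[0x20]=0x92, mem[0x2b]=0x3f, mem[0x1f]=0x26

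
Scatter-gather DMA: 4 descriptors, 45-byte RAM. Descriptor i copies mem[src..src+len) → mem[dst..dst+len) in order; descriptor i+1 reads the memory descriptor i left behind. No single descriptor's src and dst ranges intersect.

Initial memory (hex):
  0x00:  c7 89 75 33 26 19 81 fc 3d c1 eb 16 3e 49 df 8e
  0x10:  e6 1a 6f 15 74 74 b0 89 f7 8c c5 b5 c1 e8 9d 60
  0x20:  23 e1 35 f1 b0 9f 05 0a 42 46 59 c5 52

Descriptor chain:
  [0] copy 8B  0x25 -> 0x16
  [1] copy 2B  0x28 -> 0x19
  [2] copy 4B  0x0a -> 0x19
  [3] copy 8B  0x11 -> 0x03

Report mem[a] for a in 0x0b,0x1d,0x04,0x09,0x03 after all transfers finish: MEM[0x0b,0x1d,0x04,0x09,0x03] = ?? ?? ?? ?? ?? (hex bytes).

MEM[0x0b,0x1d,0x04,0x09,0x03] = 16 52 6f 05 1a

D0: mem[0x16..0x1d] <- [9f 05 0a 42 46 59 c5 52]
D1: mem[0x19..0x1a] <- [42 46]
D2: mem[0x19..0x1c] <- [eb 16 3e 49]
D3: mem[0x03..0x0a] <- [1a 6f 15 74 74 9f 05 0a]
query mem[0x0b]=0x16, mem[0x1d]=0x52, mem[0x04]=0x6f, mem[0x09]=0x05, mem[0x03]=0x1a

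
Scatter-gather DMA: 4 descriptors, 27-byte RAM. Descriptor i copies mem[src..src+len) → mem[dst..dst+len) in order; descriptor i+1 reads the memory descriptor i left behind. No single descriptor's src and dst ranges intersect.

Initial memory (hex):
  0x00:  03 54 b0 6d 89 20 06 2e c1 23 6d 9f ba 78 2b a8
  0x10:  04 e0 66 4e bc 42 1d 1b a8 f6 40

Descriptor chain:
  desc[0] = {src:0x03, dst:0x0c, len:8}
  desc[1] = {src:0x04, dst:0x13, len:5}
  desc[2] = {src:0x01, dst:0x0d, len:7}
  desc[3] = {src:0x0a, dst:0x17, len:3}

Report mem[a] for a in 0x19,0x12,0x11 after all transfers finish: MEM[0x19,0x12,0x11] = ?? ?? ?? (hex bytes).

MEM[0x19,0x12,0x11] = 6d 06 20

[0] 0x03->0x0c len=8 : 6d 89 20 06 2e c1 23 6d
[1] 0x04->0x13 len=5 : 89 20 06 2e c1
[2] 0x01->0x0d len=7 : 54 b0 6d 89 20 06 2e
[3] 0x0a->0x17 len=3 : 6d 9f 6d
query mem[0x19]=0x6d, mem[0x12]=0x06, mem[0x11]=0x20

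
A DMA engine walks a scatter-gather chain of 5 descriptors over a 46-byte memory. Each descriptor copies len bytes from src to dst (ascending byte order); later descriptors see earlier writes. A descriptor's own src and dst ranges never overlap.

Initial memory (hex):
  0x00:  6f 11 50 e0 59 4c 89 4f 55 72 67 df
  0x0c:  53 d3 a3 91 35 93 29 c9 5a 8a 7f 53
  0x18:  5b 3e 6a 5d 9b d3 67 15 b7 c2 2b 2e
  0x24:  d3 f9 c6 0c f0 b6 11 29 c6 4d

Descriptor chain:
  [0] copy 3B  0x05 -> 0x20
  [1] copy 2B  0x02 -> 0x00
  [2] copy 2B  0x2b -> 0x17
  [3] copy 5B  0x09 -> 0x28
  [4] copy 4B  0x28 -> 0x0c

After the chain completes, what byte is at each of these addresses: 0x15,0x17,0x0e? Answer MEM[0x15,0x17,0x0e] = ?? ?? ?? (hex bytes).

MEM[0x15,0x17,0x0e] = 8a 29 df

[0] 0x05->0x20 len=3 : 4c 89 4f
[1] 0x02->0x00 len=2 : 50 e0
[2] 0x2b->0x17 len=2 : 29 c6
[3] 0x09->0x28 len=5 : 72 67 df 53 d3
[4] 0x28->0x0c len=4 : 72 67 df 53
query mem[0x15]=0x8a, mem[0x17]=0x29, mem[0x0e]=0xdf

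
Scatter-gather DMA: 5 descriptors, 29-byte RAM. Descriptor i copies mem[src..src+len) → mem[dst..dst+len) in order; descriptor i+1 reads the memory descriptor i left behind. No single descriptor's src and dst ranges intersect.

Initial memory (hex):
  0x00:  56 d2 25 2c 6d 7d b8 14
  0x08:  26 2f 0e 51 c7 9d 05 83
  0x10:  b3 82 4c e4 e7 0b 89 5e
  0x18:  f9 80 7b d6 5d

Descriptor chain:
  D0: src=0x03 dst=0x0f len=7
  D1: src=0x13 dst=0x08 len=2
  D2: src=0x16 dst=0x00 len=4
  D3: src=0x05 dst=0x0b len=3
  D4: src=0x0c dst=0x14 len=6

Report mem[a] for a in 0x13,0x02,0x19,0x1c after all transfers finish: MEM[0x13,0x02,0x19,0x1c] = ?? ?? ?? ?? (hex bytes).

D0: mem[0x0f..0x15] <- [2c 6d 7d b8 14 26 2f]
D1: mem[0x08..0x09] <- [14 26]
D2: mem[0x00..0x03] <- [89 5e f9 80]
D3: mem[0x0b..0x0d] <- [7d b8 14]
D4: mem[0x14..0x19] <- [b8 14 05 2c 6d 7d]
query mem[0x13]=0x14, mem[0x02]=0xf9, mem[0x19]=0x7d, mem[0x1c]=0x5d

MEM[0x13,0x02,0x19,0x1c] = 14 f9 7d 5d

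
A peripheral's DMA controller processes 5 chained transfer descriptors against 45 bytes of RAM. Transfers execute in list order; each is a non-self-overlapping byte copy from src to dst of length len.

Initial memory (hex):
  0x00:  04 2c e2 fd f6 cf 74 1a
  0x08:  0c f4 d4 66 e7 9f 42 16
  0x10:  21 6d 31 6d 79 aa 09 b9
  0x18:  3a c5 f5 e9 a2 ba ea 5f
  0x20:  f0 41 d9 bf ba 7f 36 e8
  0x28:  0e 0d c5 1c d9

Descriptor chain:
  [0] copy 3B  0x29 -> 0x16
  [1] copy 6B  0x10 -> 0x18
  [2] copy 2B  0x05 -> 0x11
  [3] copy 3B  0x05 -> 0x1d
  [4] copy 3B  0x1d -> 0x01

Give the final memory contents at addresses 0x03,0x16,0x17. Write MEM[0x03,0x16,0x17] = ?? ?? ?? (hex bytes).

[0] 0x29->0x16 len=3 : 0d c5 1c
[1] 0x10->0x18 len=6 : 21 6d 31 6d 79 aa
[2] 0x05->0x11 len=2 : cf 74
[3] 0x05->0x1d len=3 : cf 74 1a
[4] 0x1d->0x01 len=3 : cf 74 1a
query mem[0x03]=0x1a, mem[0x16]=0x0d, mem[0x17]=0xc5

MEM[0x03,0x16,0x17] = 1a 0d c5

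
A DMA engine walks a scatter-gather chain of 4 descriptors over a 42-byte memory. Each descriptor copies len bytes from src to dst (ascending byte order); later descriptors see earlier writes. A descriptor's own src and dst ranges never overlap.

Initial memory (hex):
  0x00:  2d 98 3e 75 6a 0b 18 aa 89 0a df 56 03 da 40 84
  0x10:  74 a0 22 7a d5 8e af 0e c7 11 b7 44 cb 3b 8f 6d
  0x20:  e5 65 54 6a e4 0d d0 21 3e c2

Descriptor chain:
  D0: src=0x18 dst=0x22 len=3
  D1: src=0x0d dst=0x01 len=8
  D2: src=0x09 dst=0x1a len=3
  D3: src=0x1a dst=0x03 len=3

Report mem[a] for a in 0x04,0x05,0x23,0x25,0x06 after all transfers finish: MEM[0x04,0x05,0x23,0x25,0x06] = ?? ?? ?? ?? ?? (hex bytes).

#0 dst[0x22+3] := {0xc7,0x11,0xb7}
#1 dst[0x01+8] := {0xda,0x40,0x84,0x74,0xa0,0x22,0x7a,0xd5}
#2 dst[0x1a+3] := {0x0a,0xdf,0x56}
#3 dst[0x03+3] := {0x0a,0xdf,0x56}
query mem[0x04]=0xdf, mem[0x05]=0x56, mem[0x23]=0x11, mem[0x25]=0x0d, mem[0x06]=0x22

MEM[0x04,0x05,0x23,0x25,0x06] = df 56 11 0d 22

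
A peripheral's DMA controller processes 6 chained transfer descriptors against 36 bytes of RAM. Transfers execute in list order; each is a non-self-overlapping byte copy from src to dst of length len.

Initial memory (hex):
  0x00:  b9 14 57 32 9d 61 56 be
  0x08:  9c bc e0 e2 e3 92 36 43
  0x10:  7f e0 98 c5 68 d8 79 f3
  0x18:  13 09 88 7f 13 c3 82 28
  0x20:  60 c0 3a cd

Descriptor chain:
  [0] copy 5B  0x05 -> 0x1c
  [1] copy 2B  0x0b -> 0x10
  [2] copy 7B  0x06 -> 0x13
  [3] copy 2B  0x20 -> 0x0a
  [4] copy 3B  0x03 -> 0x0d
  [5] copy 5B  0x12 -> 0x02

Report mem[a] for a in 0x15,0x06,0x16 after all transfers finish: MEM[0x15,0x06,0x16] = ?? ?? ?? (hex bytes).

MEM[0x15,0x06,0x16] = 9c bc bc

#0 dst[0x1c+5] := {0x61,0x56,0xbe,0x9c,0xbc}
#1 dst[0x10+2] := {0xe2,0xe3}
#2 dst[0x13+7] := {0x56,0xbe,0x9c,0xbc,0xe0,0xe2,0xe3}
#3 dst[0x0a+2] := {0xbc,0xc0}
#4 dst[0x0d+3] := {0x32,0x9d,0x61}
#5 dst[0x02+5] := {0x98,0x56,0xbe,0x9c,0xbc}
query mem[0x15]=0x9c, mem[0x06]=0xbc, mem[0x16]=0xbc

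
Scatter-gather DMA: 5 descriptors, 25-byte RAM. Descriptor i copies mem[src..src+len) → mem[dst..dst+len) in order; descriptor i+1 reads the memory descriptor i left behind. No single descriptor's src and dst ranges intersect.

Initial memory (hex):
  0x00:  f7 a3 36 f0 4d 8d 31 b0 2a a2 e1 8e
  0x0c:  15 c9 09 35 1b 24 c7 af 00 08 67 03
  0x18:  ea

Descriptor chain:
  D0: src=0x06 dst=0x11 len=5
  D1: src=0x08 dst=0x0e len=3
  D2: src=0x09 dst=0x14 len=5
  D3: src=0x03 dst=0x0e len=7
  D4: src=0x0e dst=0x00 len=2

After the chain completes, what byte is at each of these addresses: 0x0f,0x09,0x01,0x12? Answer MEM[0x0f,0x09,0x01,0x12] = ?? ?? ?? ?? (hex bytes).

[0] 0x06->0x11 len=5 : 31 b0 2a a2 e1
[1] 0x08->0x0e len=3 : 2a a2 e1
[2] 0x09->0x14 len=5 : a2 e1 8e 15 c9
[3] 0x03->0x0e len=7 : f0 4d 8d 31 b0 2a a2
[4] 0x0e->0x00 len=2 : f0 4d
query mem[0x0f]=0x4d, mem[0x09]=0xa2, mem[0x01]=0x4d, mem[0x12]=0xb0

MEM[0x0f,0x09,0x01,0x12] = 4d a2 4d b0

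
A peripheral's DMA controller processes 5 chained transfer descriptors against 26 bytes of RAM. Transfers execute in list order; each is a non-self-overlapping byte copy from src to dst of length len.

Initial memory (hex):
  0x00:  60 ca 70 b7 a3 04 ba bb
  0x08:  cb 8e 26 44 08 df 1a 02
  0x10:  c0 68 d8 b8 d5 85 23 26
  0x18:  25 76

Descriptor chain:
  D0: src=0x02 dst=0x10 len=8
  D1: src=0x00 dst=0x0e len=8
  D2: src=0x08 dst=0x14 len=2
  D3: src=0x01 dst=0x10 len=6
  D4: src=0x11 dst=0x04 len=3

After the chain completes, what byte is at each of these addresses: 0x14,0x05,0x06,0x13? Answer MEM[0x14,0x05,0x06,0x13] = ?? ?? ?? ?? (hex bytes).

D0: mem[0x10..0x17] <- [70 b7 a3 04 ba bb cb 8e]
D1: mem[0x0e..0x15] <- [60 ca 70 b7 a3 04 ba bb]
D2: mem[0x14..0x15] <- [cb 8e]
D3: mem[0x10..0x15] <- [ca 70 b7 a3 04 ba]
D4: mem[0x04..0x06] <- [70 b7 a3]
query mem[0x14]=0x04, mem[0x05]=0xb7, mem[0x06]=0xa3, mem[0x13]=0xa3

MEM[0x14,0x05,0x06,0x13] = 04 b7 a3 a3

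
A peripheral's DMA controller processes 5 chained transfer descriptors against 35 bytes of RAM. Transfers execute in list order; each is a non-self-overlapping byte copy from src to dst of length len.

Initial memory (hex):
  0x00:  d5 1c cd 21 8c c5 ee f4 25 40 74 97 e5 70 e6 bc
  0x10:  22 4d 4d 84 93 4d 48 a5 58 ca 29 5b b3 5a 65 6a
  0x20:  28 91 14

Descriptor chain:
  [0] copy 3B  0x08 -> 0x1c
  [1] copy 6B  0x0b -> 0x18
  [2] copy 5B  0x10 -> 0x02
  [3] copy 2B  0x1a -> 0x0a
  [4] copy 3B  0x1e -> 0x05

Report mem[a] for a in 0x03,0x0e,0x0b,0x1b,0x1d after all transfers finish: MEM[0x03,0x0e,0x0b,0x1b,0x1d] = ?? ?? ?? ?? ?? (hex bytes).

MEM[0x03,0x0e,0x0b,0x1b,0x1d] = 4d e6 e6 e6 22

[0] 0x08->0x1c len=3 : 25 40 74
[1] 0x0b->0x18 len=6 : 97 e5 70 e6 bc 22
[2] 0x10->0x02 len=5 : 22 4d 4d 84 93
[3] 0x1a->0x0a len=2 : 70 e6
[4] 0x1e->0x05 len=3 : 74 6a 28
query mem[0x03]=0x4d, mem[0x0e]=0xe6, mem[0x0b]=0xe6, mem[0x1b]=0xe6, mem[0x1d]=0x22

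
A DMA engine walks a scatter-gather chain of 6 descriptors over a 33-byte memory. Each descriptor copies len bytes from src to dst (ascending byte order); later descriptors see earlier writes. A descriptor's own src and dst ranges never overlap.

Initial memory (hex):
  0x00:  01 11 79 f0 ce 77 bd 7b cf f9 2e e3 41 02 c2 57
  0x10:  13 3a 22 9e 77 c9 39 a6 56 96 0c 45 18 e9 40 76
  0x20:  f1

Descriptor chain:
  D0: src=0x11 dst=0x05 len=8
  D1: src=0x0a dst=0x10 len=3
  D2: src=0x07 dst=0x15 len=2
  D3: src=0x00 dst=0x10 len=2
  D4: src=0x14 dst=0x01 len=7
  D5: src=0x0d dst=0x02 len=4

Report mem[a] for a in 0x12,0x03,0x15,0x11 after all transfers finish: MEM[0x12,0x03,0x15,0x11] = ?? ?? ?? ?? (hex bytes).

#0 dst[0x05+8] := {0x3a,0x22,0x9e,0x77,0xc9,0x39,0xa6,0x56}
#1 dst[0x10+3] := {0x39,0xa6,0x56}
#2 dst[0x15+2] := {0x9e,0x77}
#3 dst[0x10+2] := {0x01,0x11}
#4 dst[0x01+7] := {0x77,0x9e,0x77,0xa6,0x56,0x96,0x0c}
#5 dst[0x02+4] := {0x02,0xc2,0x57,0x01}
query mem[0x12]=0x56, mem[0x03]=0xc2, mem[0x15]=0x9e, mem[0x11]=0x11

MEM[0x12,0x03,0x15,0x11] = 56 c2 9e 11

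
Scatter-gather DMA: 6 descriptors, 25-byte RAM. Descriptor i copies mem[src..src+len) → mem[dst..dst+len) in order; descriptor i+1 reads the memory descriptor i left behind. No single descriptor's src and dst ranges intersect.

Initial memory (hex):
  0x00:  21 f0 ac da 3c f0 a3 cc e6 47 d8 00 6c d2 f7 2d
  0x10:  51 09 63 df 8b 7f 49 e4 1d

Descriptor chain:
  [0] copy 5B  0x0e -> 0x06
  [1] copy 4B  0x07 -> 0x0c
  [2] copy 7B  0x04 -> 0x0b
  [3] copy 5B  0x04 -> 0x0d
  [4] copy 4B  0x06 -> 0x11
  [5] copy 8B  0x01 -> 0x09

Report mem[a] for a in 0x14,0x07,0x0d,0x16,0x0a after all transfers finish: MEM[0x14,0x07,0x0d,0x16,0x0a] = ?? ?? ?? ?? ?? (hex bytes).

D0: mem[0x06..0x0a] <- [f7 2d 51 09 63]
D1: mem[0x0c..0x0f] <- [2d 51 09 63]
D2: mem[0x0b..0x11] <- [3c f0 f7 2d 51 09 63]
D3: mem[0x0d..0x11] <- [3c f0 f7 2d 51]
D4: mem[0x11..0x14] <- [f7 2d 51 09]
D5: mem[0x09..0x10] <- [f0 ac da 3c f0 f7 2d 51]
query mem[0x14]=0x09, mem[0x07]=0x2d, mem[0x0d]=0xf0, mem[0x16]=0x49, mem[0x0a]=0xac

MEM[0x14,0x07,0x0d,0x16,0x0a] = 09 2d f0 49 ac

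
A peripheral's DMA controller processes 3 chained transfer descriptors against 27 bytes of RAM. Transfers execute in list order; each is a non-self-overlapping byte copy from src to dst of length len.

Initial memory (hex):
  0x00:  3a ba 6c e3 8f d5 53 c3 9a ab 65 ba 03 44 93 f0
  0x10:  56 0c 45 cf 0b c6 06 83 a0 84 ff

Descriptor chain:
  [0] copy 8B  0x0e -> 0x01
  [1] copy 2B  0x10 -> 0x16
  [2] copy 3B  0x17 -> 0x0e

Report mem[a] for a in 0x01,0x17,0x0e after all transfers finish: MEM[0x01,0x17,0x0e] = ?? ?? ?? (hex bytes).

D0: mem[0x01..0x08] <- [93 f0 56 0c 45 cf 0b c6]
D1: mem[0x16..0x17] <- [56 0c]
D2: mem[0x0e..0x10] <- [0c a0 84]
query mem[0x01]=0x93, mem[0x17]=0x0c, mem[0x0e]=0x0c

MEM[0x01,0x17,0x0e] = 93 0c 0c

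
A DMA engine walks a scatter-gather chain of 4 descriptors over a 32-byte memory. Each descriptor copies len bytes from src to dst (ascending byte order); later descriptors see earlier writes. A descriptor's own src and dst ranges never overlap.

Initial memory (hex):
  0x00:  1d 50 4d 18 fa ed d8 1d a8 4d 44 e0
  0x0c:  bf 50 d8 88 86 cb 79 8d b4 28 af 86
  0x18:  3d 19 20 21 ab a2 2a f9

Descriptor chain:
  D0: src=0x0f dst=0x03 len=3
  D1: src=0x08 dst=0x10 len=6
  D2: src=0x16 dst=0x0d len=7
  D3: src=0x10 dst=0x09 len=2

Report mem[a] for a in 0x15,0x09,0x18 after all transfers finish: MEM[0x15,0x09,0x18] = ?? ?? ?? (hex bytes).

#0 dst[0x03+3] := {0x88,0x86,0xcb}
#1 dst[0x10+6] := {0xa8,0x4d,0x44,0xe0,0xbf,0x50}
#2 dst[0x0d+7] := {0xaf,0x86,0x3d,0x19,0x20,0x21,0xab}
#3 dst[0x09+2] := {0x19,0x20}
query mem[0x15]=0x50, mem[0x09]=0x19, mem[0x18]=0x3d

MEM[0x15,0x09,0x18] = 50 19 3d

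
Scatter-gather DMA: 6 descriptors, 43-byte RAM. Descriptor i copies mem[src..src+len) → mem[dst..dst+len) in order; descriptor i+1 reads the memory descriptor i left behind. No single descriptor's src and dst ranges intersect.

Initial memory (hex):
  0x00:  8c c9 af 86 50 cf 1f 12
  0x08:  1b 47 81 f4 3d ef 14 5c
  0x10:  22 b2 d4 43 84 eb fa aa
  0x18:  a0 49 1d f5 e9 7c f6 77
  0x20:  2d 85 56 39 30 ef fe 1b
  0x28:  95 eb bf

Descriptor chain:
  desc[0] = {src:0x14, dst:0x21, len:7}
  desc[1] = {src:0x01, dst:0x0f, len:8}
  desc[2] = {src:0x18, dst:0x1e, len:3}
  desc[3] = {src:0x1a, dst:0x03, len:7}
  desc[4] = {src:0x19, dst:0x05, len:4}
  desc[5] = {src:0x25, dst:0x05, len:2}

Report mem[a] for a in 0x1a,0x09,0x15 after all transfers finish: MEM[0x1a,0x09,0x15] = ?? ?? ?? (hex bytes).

MEM[0x1a,0x09,0x15] = 1d 1d 12

#0 dst[0x21+7] := {0x84,0xeb,0xfa,0xaa,0xa0,0x49,0x1d}
#1 dst[0x0f+8] := {0xc9,0xaf,0x86,0x50,0xcf,0x1f,0x12,0x1b}
#2 dst[0x1e+3] := {0xa0,0x49,0x1d}
#3 dst[0x03+7] := {0x1d,0xf5,0xe9,0x7c,0xa0,0x49,0x1d}
#4 dst[0x05+4] := {0x49,0x1d,0xf5,0xe9}
#5 dst[0x05+2] := {0xa0,0x49}
query mem[0x1a]=0x1d, mem[0x09]=0x1d, mem[0x15]=0x12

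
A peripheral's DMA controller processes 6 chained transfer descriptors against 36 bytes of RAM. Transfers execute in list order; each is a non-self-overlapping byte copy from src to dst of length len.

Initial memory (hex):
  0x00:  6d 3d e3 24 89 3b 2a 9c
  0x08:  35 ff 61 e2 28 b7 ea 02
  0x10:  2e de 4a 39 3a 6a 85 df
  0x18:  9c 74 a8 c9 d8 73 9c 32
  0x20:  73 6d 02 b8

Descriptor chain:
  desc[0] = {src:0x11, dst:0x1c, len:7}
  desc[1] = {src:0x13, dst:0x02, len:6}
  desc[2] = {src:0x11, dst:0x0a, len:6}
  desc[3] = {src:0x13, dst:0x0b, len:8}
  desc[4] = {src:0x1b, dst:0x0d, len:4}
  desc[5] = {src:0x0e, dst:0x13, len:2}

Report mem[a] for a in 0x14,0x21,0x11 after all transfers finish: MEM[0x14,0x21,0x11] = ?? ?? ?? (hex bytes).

MEM[0x14,0x21,0x11] = 4a 85 74

#0 dst[0x1c+7] := {0xde,0x4a,0x39,0x3a,0x6a,0x85,0xdf}
#1 dst[0x02+6] := {0x39,0x3a,0x6a,0x85,0xdf,0x9c}
#2 dst[0x0a+6] := {0xde,0x4a,0x39,0x3a,0x6a,0x85}
#3 dst[0x0b+8] := {0x39,0x3a,0x6a,0x85,0xdf,0x9c,0x74,0xa8}
#4 dst[0x0d+4] := {0xc9,0xde,0x4a,0x39}
#5 dst[0x13+2] := {0xde,0x4a}
query mem[0x14]=0x4a, mem[0x21]=0x85, mem[0x11]=0x74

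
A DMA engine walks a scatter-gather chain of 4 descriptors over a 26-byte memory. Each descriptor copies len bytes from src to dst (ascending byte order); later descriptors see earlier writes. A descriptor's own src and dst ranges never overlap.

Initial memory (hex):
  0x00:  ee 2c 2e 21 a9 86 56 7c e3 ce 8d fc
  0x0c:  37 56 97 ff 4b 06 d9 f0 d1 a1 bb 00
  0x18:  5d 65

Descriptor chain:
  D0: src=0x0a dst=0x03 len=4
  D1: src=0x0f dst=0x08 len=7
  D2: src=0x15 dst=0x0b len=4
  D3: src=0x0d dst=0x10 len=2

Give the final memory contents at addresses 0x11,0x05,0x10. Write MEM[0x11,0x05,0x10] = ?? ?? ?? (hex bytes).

  after D0: wrote 4B at 0x03 = 8dfc3756
  after D1: wrote 7B at 0x08 = ff4b06d9f0d1a1
  after D2: wrote 4B at 0x0b = a1bb005d
  after D3: wrote 2B at 0x10 = 005d
query mem[0x11]=0x5d, mem[0x05]=0x37, mem[0x10]=0x00

MEM[0x11,0x05,0x10] = 5d 37 00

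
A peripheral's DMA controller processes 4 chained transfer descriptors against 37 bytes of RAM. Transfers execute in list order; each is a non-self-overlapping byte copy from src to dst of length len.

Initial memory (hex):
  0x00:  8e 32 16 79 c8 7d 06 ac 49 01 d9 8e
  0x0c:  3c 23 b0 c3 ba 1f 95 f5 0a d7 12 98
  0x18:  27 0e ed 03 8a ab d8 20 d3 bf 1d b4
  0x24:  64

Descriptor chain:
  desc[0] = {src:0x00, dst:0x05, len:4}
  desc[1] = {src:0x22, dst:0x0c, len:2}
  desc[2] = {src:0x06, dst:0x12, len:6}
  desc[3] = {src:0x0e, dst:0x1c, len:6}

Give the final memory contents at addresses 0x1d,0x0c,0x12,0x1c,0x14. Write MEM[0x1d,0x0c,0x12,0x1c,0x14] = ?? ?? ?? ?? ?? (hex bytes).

#0 dst[0x05+4] := {0x8e,0x32,0x16,0x79}
#1 dst[0x0c+2] := {0x1d,0xb4}
#2 dst[0x12+6] := {0x32,0x16,0x79,0x01,0xd9,0x8e}
#3 dst[0x1c+6] := {0xb0,0xc3,0xba,0x1f,0x32,0x16}
query mem[0x1d]=0xc3, mem[0x0c]=0x1d, mem[0x12]=0x32, mem[0x1c]=0xb0, mem[0x14]=0x79

MEM[0x1d,0x0c,0x12,0x1c,0x14] = c3 1d 32 b0 79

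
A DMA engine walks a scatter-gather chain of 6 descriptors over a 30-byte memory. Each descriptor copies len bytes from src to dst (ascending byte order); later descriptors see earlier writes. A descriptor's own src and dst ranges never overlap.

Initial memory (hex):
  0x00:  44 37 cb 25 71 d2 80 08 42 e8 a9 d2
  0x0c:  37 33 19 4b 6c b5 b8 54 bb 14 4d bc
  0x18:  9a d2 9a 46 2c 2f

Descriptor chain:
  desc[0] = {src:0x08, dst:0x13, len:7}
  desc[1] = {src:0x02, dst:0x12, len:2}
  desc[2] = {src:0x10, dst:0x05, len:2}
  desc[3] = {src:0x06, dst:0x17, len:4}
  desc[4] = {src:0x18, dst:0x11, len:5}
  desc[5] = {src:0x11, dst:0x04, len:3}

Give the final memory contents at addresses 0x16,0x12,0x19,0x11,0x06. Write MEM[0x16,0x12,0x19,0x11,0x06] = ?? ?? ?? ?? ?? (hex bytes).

D0: mem[0x13..0x19] <- [42 e8 a9 d2 37 33 19]
D1: mem[0x12..0x13] <- [cb 25]
D2: mem[0x05..0x06] <- [6c b5]
D3: mem[0x17..0x1a] <- [b5 08 42 e8]
D4: mem[0x11..0x15] <- [08 42 e8 46 2c]
D5: mem[0x04..0x06] <- [08 42 e8]
query mem[0x16]=0xd2, mem[0x12]=0x42, mem[0x19]=0x42, mem[0x11]=0x08, mem[0x06]=0xe8

MEM[0x16,0x12,0x19,0x11,0x06] = d2 42 42 08 e8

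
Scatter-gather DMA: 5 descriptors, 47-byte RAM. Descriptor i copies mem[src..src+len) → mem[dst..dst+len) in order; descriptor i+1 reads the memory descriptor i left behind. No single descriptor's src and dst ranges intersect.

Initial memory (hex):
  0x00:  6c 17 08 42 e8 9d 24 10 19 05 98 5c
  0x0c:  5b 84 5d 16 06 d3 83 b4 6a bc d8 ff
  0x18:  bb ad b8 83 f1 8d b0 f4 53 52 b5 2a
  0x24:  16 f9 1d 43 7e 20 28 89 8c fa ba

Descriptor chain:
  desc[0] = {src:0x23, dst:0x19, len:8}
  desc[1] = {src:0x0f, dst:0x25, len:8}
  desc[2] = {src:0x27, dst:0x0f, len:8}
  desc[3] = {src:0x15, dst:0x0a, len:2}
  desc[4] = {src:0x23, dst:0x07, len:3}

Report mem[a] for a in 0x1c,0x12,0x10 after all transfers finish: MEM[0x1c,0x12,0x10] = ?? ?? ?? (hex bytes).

MEM[0x1c,0x12,0x10] = 1d 6a 83

#0 dst[0x19+8] := {0x2a,0x16,0xf9,0x1d,0x43,0x7e,0x20,0x28}
#1 dst[0x25+8] := {0x16,0x06,0xd3,0x83,0xb4,0x6a,0xbc,0xd8}
#2 dst[0x0f+8] := {0xd3,0x83,0xb4,0x6a,0xbc,0xd8,0xfa,0xba}
#3 dst[0x0a+2] := {0xfa,0xba}
#4 dst[0x07+3] := {0x2a,0x16,0x16}
query mem[0x1c]=0x1d, mem[0x12]=0x6a, mem[0x10]=0x83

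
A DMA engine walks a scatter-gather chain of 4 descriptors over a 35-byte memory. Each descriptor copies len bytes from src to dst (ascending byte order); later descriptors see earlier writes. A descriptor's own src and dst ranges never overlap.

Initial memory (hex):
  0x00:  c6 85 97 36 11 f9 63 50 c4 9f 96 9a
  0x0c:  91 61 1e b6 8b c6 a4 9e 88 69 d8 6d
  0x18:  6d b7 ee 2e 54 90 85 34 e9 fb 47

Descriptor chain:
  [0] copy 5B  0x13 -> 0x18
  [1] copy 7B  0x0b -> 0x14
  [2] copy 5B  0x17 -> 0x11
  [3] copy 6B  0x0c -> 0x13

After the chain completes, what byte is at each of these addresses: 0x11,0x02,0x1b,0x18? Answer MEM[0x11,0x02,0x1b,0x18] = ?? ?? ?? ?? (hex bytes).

#0 dst[0x18+5] := {0x9e,0x88,0x69,0xd8,0x6d}
#1 dst[0x14+7] := {0x9a,0x91,0x61,0x1e,0xb6,0x8b,0xc6}
#2 dst[0x11+5] := {0x1e,0xb6,0x8b,0xc6,0xd8}
#3 dst[0x13+6] := {0x91,0x61,0x1e,0xb6,0x8b,0x1e}
query mem[0x11]=0x1e, mem[0x02]=0x97, mem[0x1b]=0xd8, mem[0x18]=0x1e

MEM[0x11,0x02,0x1b,0x18] = 1e 97 d8 1e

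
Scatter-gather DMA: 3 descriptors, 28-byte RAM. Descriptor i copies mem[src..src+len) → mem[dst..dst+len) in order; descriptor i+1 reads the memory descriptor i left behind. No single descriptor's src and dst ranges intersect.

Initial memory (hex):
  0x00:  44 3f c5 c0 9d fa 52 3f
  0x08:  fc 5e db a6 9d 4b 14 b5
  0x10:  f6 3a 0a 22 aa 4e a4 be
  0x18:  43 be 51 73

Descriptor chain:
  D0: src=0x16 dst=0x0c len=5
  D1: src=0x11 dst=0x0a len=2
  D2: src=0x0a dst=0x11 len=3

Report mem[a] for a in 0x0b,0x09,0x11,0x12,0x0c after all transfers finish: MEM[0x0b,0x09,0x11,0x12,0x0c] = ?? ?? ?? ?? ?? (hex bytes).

MEM[0x0b,0x09,0x11,0x12,0x0c] = 0a 5e 3a 0a a4

D0: mem[0x0c..0x10] <- [a4 be 43 be 51]
D1: mem[0x0a..0x0b] <- [3a 0a]
D2: mem[0x11..0x13] <- [3a 0a a4]
query mem[0x0b]=0x0a, mem[0x09]=0x5e, mem[0x11]=0x3a, mem[0x12]=0x0a, mem[0x0c]=0xa4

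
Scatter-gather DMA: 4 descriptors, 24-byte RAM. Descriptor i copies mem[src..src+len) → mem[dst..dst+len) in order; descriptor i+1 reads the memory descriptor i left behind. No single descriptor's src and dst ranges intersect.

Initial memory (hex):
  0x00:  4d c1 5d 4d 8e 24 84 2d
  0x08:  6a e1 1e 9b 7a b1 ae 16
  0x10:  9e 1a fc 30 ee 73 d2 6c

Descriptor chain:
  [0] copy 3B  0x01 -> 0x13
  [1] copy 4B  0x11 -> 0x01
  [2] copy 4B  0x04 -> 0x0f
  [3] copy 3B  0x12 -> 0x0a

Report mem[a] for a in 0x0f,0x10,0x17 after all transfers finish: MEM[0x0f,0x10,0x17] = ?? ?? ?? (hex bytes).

MEM[0x0f,0x10,0x17] = 5d 24 6c

D0: mem[0x13..0x15] <- [c1 5d 4d]
D1: mem[0x01..0x04] <- [1a fc c1 5d]
D2: mem[0x0f..0x12] <- [5d 24 84 2d]
D3: mem[0x0a..0x0c] <- [2d c1 5d]
query mem[0x0f]=0x5d, mem[0x10]=0x24, mem[0x17]=0x6c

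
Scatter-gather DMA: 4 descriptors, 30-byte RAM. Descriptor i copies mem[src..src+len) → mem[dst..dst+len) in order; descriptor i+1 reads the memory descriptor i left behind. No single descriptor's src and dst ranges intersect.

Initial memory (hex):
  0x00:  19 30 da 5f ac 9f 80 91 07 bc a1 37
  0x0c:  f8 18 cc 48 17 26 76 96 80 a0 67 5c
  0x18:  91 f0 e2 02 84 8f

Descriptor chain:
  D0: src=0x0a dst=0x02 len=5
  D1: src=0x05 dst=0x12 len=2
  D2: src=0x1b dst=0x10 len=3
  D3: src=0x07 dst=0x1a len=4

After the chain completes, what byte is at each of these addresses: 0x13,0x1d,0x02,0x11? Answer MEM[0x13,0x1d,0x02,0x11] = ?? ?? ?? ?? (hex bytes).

MEM[0x13,0x1d,0x02,0x11] = cc a1 a1 84

  after D0: wrote 5B at 0x02 = a137f818cc
  after D1: wrote 2B at 0x12 = 18cc
  after D2: wrote 3B at 0x10 = 02848f
  after D3: wrote 4B at 0x1a = 9107bca1
query mem[0x13]=0xcc, mem[0x1d]=0xa1, mem[0x02]=0xa1, mem[0x11]=0x84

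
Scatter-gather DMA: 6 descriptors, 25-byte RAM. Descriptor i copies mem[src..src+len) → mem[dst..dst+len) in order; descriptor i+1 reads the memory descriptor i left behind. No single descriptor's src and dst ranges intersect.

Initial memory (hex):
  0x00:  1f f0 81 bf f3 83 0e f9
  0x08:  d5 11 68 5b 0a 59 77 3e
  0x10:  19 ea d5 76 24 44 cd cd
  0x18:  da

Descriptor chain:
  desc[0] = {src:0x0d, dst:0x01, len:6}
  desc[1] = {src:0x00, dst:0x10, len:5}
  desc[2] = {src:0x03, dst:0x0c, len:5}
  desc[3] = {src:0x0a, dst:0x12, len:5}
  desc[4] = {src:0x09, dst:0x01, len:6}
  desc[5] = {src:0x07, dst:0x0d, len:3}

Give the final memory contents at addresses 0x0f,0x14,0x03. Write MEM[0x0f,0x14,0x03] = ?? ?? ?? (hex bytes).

[0] 0x0d->0x01 len=6 : 59 77 3e 19 ea d5
[1] 0x00->0x10 len=5 : 1f 59 77 3e 19
[2] 0x03->0x0c len=5 : 3e 19 ea d5 f9
[3] 0x0a->0x12 len=5 : 68 5b 3e 19 ea
[4] 0x09->0x01 len=6 : 11 68 5b 3e 19 ea
[5] 0x07->0x0d len=3 : f9 d5 11
query mem[0x0f]=0x11, mem[0x14]=0x3e, mem[0x03]=0x5b

MEM[0x0f,0x14,0x03] = 11 3e 5b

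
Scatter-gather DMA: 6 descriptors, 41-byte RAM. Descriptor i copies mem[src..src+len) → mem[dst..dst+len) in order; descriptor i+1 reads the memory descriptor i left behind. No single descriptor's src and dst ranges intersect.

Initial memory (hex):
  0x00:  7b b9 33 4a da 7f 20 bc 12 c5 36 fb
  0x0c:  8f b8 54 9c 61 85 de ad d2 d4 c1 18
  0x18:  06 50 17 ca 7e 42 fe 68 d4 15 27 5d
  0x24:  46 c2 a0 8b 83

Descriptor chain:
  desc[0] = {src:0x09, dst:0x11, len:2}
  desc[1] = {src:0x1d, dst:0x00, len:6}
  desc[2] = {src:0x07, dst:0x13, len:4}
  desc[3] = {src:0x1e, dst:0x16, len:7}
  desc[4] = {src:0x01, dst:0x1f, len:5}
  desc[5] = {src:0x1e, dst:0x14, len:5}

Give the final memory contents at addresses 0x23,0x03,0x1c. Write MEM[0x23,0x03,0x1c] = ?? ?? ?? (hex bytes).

MEM[0x23,0x03,0x1c] = 27 d4 46

[0] 0x09->0x11 len=2 : c5 36
[1] 0x1d->0x00 len=6 : 42 fe 68 d4 15 27
[2] 0x07->0x13 len=4 : bc 12 c5 36
[3] 0x1e->0x16 len=7 : fe 68 d4 15 27 5d 46
[4] 0x01->0x1f len=5 : fe 68 d4 15 27
[5] 0x1e->0x14 len=5 : fe fe 68 d4 15
query mem[0x23]=0x27, mem[0x03]=0xd4, mem[0x1c]=0x46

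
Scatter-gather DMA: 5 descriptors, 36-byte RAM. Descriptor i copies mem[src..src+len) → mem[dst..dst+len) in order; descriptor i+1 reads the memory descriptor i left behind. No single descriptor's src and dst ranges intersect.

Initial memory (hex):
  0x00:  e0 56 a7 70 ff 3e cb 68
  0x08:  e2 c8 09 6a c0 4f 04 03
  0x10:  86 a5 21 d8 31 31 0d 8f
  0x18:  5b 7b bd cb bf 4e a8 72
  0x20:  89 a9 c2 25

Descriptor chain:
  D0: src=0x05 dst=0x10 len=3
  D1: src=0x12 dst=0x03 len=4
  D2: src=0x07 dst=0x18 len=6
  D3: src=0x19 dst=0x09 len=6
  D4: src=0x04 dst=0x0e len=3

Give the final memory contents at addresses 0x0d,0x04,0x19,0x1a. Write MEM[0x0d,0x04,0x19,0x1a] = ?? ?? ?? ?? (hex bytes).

MEM[0x0d,0x04,0x19,0x1a] = c0 d8 e2 c8

D0: mem[0x10..0x12] <- [3e cb 68]
D1: mem[0x03..0x06] <- [68 d8 31 31]
D2: mem[0x18..0x1d] <- [68 e2 c8 09 6a c0]
D3: mem[0x09..0x0e] <- [e2 c8 09 6a c0 a8]
D4: mem[0x0e..0x10] <- [d8 31 31]
query mem[0x0d]=0xc0, mem[0x04]=0xd8, mem[0x19]=0xe2, mem[0x1a]=0xc8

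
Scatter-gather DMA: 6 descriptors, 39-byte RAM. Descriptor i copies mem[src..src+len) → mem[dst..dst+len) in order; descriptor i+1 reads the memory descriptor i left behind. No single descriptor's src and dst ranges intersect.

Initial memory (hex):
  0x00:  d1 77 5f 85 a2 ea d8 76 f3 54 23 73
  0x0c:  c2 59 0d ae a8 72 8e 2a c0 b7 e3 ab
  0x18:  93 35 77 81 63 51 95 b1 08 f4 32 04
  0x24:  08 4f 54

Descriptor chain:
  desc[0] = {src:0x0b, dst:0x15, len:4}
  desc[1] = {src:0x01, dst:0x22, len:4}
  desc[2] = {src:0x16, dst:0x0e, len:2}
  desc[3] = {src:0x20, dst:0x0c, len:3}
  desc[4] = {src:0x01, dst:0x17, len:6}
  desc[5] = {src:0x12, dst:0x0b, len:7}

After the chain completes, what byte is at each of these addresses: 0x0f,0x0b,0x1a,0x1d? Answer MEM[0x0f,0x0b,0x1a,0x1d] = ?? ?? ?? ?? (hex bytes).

  after D0: wrote 4B at 0x15 = 73c2590d
  after D1: wrote 4B at 0x22 = 775f85a2
  after D2: wrote 2B at 0x0e = c259
  after D3: wrote 3B at 0x0c = 08f477
  after D4: wrote 6B at 0x17 = 775f85a2ead8
  after D5: wrote 7B at 0x0b = 8e2ac073c2775f
query mem[0x0f]=0xc2, mem[0x0b]=0x8e, mem[0x1a]=0xa2, mem[0x1d]=0x51

MEM[0x0f,0x0b,0x1a,0x1d] = c2 8e a2 51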